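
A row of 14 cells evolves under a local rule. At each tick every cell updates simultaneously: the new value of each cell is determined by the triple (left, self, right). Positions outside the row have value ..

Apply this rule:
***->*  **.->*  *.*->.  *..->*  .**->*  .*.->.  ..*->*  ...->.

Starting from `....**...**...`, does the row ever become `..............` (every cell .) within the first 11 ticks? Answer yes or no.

no

...****.****..
..*****.*****.
.******.******
*******.******
*******.******  (fixed point — unchanged through tick 11)
tick 11 is *******.******, still not uniform .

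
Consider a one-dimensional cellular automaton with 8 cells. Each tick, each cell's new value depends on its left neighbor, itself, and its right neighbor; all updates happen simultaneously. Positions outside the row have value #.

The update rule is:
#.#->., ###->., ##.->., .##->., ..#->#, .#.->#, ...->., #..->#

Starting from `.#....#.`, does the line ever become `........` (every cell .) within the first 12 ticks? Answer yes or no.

tick 1: .##..##.
tick 2: ...##...
tick 3: #.#..#.#
tick 4: ..####..
tick 5: ##....##
tick 6: ..#..#..
tick 7: ########
tick 8: ........
all cells are . at tick 8

yes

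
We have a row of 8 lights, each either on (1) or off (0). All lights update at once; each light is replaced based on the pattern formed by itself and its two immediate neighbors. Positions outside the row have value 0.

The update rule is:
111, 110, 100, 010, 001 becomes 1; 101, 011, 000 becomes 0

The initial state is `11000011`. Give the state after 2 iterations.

iteration 1: 01100101
iteration 2: 10111101

10111101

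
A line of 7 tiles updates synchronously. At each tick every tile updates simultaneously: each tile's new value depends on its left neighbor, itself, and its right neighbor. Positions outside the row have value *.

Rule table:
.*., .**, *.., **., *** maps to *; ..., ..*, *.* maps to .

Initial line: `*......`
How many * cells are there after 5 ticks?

**.....
***....
****...
*****..
******.
count of *: 6

6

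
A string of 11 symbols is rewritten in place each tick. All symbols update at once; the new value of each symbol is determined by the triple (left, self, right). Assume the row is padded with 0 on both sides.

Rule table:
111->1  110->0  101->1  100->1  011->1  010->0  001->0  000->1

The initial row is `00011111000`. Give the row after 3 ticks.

11011110111
10111101110
01111011101

01111011101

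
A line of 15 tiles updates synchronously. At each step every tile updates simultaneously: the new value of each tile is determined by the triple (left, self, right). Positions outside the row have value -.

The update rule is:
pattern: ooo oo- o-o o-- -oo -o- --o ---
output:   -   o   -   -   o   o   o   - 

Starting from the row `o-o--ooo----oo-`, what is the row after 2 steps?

o-o-oo-o--oo-o-

step 1: o-o-oo-o---ooo-
step 2: o-o-oo-o--oo-o-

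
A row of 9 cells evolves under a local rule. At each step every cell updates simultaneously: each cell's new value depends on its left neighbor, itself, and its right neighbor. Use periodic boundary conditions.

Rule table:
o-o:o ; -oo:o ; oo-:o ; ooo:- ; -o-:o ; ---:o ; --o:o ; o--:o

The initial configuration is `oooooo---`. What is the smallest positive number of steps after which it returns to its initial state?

step 1: o----oooo
step 2: oooooo---

2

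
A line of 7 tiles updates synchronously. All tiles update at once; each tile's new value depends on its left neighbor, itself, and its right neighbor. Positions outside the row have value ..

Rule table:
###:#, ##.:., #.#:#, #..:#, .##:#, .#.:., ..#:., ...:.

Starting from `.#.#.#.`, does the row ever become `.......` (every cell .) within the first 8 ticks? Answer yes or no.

yes

tick 1: ..#.#.#
tick 2: ...#.#.
tick 3: ....#.#
tick 4: .....#.
tick 5: ......#
tick 6: .......
all cells are . at tick 6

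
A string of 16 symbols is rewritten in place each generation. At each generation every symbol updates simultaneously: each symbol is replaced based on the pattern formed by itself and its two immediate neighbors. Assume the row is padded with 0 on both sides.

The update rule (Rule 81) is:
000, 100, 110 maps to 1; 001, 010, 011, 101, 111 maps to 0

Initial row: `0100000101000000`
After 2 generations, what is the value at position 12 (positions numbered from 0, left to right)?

0011110000111111
1000011110000001
position 12 holds 0

0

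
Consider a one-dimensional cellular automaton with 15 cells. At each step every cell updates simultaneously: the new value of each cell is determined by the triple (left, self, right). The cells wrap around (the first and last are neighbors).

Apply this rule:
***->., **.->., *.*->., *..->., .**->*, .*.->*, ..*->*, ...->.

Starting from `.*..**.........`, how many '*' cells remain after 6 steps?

**.**..........
*..*..........*
..**.........**
.**.........**.
**.........**..
*.........**..*
count of *: 4

4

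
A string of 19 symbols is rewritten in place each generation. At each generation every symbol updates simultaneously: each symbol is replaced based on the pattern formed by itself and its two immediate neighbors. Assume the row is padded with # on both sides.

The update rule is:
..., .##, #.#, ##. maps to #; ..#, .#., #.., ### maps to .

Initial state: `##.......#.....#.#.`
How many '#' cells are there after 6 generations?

10

generation 1: .#.#####...###..#.#
generation 2: #.##...#.#.#.#...##
generation 3: ####.#..#.#.#..#.#.
generation 4: ...##....#.#....#.#
generation 5: .#.##.##..#..##..##
generation 6: #.######.....##..#.
count of #: 10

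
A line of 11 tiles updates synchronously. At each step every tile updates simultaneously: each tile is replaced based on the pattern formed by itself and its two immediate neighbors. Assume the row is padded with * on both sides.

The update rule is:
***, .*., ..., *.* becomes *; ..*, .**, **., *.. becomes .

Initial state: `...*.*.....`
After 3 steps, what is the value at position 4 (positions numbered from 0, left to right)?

*

.*.***.***.
***.*.*.*.*
**.*******.
position 4 holds *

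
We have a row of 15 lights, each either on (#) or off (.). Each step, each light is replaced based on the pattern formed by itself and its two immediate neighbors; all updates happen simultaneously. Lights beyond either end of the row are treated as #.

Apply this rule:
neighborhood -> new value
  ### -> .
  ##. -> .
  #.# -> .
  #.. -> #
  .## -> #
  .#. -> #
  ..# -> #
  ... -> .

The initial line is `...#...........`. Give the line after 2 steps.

..#..#.......##

#.###.........#
..#..#.......##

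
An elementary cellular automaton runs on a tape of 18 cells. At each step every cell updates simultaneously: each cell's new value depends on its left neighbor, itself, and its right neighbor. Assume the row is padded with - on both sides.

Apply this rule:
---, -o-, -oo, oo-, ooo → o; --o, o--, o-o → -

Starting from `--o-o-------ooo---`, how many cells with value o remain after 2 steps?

13

step 1: o-o-o-ooooo-ooo-oo
step 2: o-o-o-ooooo-ooo-oo
count of o: 13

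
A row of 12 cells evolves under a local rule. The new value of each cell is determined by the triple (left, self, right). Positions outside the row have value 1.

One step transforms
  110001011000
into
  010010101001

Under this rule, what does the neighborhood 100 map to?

At position 2 the neighborhood is 100; the next row has 0 there.

0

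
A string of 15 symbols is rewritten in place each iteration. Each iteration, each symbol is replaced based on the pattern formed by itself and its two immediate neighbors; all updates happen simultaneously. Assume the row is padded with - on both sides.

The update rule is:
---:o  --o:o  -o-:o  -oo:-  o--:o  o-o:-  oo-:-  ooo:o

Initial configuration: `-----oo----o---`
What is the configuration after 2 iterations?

ooooo--oooooooo
-ooo-oo-oooooo-

-ooo-oo-oooooo-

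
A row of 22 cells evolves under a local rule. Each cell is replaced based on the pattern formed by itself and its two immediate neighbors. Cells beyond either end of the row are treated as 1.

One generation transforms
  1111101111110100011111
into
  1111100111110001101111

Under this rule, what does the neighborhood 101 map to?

0

At position 5 the neighborhood is 101; the next row has 0 there.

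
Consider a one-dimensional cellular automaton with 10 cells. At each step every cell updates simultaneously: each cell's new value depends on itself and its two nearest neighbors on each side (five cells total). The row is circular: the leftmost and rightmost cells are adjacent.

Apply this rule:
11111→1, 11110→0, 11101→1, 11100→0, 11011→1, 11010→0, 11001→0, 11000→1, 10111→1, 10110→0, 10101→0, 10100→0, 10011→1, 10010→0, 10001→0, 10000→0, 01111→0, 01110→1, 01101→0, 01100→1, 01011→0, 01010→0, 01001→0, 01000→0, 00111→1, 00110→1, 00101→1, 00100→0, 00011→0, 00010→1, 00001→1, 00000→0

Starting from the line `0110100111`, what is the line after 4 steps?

0011000000

1000001111
0100101010
0000100000
0011000000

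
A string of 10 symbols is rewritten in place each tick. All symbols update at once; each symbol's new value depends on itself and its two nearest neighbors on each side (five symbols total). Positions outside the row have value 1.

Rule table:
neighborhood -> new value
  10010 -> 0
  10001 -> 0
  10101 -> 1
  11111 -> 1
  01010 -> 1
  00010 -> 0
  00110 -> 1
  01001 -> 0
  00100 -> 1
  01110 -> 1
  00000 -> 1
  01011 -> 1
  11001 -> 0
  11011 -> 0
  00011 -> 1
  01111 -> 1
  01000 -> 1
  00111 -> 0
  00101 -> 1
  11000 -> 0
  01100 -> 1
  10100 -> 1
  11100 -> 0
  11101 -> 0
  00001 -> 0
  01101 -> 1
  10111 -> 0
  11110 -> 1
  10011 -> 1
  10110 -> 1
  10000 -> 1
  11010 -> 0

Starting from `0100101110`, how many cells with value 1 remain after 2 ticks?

0100110100
0101110101
count of 1: 6

6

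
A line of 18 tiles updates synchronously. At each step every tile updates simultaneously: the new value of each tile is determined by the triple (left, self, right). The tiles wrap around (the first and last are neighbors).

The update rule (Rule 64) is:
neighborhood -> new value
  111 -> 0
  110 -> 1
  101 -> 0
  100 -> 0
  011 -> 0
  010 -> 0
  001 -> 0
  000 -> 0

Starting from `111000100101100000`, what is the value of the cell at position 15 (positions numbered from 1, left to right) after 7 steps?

step 1: 001000000000100000
step 2: 000000000000000000
step 3: 000000000000000000  (fixed point — unchanged through step 7)
position 15 holds 0

0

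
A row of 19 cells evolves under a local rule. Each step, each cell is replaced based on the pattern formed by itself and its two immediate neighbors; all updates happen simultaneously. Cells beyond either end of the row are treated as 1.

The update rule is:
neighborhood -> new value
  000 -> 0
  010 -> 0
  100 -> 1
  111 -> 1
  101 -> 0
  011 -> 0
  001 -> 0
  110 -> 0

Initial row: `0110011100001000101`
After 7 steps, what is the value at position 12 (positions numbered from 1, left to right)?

0001001010000100000
1000100001000010000
0100010000100001000
0010001000010000100
1001000100001000010
0100100010000100000
0010010001000010000
position 12 holds 0

0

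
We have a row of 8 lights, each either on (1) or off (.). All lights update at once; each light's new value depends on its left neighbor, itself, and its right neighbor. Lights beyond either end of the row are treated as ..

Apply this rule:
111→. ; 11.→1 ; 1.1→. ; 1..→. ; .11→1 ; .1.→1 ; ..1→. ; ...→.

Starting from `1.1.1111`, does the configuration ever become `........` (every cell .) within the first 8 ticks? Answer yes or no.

1.1.1..1
1.1.1..1  (fixed point — unchanged through tick 8)
tick 8 is 1.1.1..1, still not uniform .

no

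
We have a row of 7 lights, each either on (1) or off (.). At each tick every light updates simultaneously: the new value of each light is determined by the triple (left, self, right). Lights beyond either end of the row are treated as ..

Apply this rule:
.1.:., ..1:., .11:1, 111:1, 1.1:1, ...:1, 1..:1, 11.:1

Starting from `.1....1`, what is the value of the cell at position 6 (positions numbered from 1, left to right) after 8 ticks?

1

..111..
1.11111
.111111
.111111  (fixed point — unchanged through tick 8)
position 6 holds 1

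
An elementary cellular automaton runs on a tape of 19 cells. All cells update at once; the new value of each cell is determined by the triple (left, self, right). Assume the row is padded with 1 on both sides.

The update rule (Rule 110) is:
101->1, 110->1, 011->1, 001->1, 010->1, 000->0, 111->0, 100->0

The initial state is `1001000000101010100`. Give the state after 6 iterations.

1101110001001111100

1011000001111111101
1111000011000000111
0001000111000001100
0011001101000011101
0111011111000110111
1101110001001111100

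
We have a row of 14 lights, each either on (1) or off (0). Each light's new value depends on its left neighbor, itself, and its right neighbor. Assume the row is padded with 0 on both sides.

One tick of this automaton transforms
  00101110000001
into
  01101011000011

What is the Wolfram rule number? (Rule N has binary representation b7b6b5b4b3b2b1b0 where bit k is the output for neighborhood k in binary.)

position 5: 111 → 0  (bit 7 = 0)
position 6: 110 → 1  (bit 6 = 1)
position 3: 101 → 0  (bit 5 = 0)
position 7: 100 → 1  (bit 4 = 1)
position 4: 011 → 1  (bit 3 = 1)
position 2: 010 → 1  (bit 2 = 1)
position 1: 001 → 1  (bit 1 = 1)
position 0: 000 → 0  (bit 0 = 0)
bits b7..b0 = 01011110 = 94

94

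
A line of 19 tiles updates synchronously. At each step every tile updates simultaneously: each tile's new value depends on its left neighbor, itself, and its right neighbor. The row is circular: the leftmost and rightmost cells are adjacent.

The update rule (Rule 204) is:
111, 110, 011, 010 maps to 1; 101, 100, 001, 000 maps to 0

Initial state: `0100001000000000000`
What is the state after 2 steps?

0100001000000000000

step 1: 0100001000000000000  (fixed point — unchanged through step 2)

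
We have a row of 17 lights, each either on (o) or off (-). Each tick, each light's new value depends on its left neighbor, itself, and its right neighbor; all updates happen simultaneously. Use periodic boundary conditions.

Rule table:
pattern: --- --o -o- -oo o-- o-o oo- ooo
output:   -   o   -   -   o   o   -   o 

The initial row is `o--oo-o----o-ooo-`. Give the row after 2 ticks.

tick 1: -oo--o-o--o-o-o-o
tick 2: o--oo-o-oo-o-o-o-

o--oo-o-oo-o-o-o-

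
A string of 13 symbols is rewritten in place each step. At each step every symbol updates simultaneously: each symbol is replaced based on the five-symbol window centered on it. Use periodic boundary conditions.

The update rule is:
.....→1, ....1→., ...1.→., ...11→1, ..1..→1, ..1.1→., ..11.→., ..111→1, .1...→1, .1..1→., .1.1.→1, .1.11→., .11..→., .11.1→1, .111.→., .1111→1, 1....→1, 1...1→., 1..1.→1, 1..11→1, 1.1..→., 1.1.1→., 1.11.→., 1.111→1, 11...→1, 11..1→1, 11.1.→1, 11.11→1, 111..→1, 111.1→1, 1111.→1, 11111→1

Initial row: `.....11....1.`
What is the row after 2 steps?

1111..1..1111

111.1..11..11
1111..1..1111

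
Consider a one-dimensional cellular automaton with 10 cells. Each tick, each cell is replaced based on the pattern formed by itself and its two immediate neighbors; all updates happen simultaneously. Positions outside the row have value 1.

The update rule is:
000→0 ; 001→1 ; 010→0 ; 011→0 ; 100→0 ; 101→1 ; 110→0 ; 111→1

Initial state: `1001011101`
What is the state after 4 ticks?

0010101010
0101010101
1010101010
0101010101

0101010101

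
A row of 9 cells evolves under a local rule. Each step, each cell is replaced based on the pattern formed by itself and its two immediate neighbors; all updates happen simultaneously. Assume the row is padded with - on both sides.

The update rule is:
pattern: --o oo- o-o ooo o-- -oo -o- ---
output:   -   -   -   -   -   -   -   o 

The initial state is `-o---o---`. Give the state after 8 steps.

oo---o---

---o---oo
oo---o---
---o---oo  (repeats step 1; period 2)
step 8: oo---o---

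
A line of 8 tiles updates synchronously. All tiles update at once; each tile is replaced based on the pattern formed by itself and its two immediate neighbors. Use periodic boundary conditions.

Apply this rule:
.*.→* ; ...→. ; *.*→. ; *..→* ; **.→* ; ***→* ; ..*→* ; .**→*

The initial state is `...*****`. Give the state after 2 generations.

*.******

*.******
*.******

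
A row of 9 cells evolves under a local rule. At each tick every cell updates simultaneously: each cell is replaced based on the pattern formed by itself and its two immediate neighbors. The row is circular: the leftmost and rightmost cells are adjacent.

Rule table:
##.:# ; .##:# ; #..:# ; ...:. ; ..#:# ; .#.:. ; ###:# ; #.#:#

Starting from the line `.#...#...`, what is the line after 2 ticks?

.#.#.#.##

#.#.#.#..
.#.#.#.##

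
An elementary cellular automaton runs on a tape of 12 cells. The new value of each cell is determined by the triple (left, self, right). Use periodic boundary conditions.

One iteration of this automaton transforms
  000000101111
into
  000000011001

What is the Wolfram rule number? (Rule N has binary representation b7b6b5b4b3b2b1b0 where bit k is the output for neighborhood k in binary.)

104

position 9: 111 → 0  (bit 7 = 0)
position 11: 110 → 1  (bit 6 = 1)
position 7: 101 → 1  (bit 5 = 1)
position 0: 100 → 0  (bit 4 = 0)
position 8: 011 → 1  (bit 3 = 1)
position 6: 010 → 0  (bit 2 = 0)
position 5: 001 → 0  (bit 1 = 0)
position 1: 000 → 0  (bit 0 = 0)
bits b7..b0 = 01101000 = 104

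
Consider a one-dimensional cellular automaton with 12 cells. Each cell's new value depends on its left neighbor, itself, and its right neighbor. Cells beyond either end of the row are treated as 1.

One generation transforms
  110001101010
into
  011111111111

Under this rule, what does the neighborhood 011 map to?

At position 5 the neighborhood is 011; the next row has 1 there.

1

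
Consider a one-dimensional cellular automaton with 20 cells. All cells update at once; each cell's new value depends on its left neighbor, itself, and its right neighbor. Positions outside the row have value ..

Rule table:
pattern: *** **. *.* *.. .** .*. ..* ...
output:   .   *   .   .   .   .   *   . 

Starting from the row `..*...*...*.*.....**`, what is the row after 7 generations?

...*.......*........

.*...*...*.......*.*
*...*...*.......*...
...*...*.......*....
..*...*.......*.....
.*...*.......*......
*...*.......*.......
...*.......*........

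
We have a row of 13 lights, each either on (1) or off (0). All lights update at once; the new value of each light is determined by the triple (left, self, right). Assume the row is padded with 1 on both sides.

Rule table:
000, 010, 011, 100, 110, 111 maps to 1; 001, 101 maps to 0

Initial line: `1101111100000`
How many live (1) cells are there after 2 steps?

11

1101111111110
1101111111110
count of 1: 11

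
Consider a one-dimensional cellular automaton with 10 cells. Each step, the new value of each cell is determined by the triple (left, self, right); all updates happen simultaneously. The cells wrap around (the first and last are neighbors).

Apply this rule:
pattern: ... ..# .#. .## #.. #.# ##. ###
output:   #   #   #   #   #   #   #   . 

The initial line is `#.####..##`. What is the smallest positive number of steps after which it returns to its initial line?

###..####.
#.####..##

2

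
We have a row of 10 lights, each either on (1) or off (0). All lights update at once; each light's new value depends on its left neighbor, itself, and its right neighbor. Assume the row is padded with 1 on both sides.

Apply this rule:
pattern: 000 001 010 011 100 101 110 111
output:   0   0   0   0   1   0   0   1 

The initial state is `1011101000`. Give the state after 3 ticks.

0001000100
1000100010
0100010000

0100010000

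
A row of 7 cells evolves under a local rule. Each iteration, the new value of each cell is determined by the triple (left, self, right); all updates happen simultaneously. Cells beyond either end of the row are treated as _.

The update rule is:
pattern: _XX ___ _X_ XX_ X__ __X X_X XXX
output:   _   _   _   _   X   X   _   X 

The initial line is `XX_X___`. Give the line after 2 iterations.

___X_X_

____X__
___X_X_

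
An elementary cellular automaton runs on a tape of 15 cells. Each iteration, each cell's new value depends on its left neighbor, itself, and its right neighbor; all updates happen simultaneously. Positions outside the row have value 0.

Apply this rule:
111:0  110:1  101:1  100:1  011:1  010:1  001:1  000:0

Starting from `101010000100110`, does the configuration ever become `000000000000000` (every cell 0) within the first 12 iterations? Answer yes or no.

iteration 1: 111111001111111
iteration 2: 100001111000001
iteration 3: 110011001100011
iteration 4: 111111111110111
iteration 5: 100000000011101
iteration 6: 110000000110111
iteration 7: 111000001111101
iteration 8: 101100011000111
iteration 9: 111110111101101
iteration 10: 100011100111111
iteration 11: 110110111100001
iteration 12: 111111100110011
iteration 12 is 111111100110011, still not uniform 0

no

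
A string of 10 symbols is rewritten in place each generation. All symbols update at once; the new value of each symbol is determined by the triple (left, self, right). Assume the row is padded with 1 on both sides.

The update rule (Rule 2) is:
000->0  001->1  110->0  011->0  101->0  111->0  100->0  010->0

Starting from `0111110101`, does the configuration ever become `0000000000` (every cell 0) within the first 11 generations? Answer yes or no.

yes

0000000000
all cells are 0 at generation 1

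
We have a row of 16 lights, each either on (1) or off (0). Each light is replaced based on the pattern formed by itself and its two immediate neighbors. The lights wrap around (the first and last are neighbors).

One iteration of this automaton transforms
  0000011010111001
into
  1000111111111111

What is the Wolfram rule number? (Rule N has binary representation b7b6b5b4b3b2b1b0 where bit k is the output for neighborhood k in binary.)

254

position 11: 111 → 1  (bit 7 = 1)
position 6: 110 → 1  (bit 6 = 1)
position 7: 101 → 1  (bit 5 = 1)
position 0: 100 → 1  (bit 4 = 1)
position 5: 011 → 1  (bit 3 = 1)
position 8: 010 → 1  (bit 2 = 1)
position 4: 001 → 1  (bit 1 = 1)
position 1: 000 → 0  (bit 0 = 0)
bits b7..b0 = 11111110 = 254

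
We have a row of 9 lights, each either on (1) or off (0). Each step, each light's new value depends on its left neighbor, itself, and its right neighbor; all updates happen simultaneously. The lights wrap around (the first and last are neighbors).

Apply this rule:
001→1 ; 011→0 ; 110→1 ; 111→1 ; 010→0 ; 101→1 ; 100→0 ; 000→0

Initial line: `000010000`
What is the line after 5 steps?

000100000
001000000
010000000
100000000
000000001

000000001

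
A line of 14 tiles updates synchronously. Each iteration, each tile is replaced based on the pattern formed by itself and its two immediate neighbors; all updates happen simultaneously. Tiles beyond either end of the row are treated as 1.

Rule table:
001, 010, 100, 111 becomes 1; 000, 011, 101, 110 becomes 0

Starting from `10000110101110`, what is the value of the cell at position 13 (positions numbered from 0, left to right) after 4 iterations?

1

01001000100100
01111101111111
00111000111111
11010101011111
position 13 holds 1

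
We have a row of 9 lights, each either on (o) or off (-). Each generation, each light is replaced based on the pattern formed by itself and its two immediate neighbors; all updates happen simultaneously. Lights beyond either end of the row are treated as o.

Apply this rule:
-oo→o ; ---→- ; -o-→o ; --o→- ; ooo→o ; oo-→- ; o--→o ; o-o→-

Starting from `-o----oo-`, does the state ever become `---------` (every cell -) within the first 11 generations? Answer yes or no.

-oo---o--
-o-o--oo-
-o-oo-o--
-o-o--oo-  (repeats generation 2; period 2)
generation 11: -o-oo-o--
generation 11 is -o-oo-o--, still not uniform -

no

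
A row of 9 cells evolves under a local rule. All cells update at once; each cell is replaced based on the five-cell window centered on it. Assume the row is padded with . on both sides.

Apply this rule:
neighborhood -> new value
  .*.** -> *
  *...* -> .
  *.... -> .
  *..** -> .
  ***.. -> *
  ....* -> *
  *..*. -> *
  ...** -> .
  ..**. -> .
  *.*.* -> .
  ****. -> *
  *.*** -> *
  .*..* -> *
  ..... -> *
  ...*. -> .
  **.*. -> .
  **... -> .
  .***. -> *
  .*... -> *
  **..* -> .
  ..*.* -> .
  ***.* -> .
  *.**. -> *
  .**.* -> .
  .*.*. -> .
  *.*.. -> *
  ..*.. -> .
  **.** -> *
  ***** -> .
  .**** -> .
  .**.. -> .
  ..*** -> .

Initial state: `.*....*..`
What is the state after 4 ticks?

..*...**.

..*.*..*.
*...***.*
.*...*..*
..*...**.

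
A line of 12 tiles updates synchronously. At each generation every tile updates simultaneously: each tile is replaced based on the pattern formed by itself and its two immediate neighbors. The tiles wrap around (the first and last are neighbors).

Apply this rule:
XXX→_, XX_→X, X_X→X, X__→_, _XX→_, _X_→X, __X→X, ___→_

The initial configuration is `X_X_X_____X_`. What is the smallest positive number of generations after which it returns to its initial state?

12

generation 1: XXXXX____XXX
generation 2: ____X___X___
generation 3: ___XX__XX___
generation 4: __X_X_X_X___
generation 5: _XXXXXXXX___
generation 6: X_______X___
generation 7: X______XX__X
generation 8: X_____X_X_X_
generation 9: X____XXXXXXX
generation 10: X___X_______
generation 11: X__XX______X
generation 12: X_X_X_____X_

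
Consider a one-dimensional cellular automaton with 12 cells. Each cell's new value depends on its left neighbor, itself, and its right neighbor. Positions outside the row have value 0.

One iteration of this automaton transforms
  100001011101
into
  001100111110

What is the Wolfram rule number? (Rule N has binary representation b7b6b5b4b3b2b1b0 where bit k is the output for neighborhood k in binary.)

233

position 8: 111 → 1  (bit 7 = 1)
position 9: 110 → 1  (bit 6 = 1)
position 6: 101 → 1  (bit 5 = 1)
position 1: 100 → 0  (bit 4 = 0)
position 7: 011 → 1  (bit 3 = 1)
position 0: 010 → 0  (bit 2 = 0)
position 4: 001 → 0  (bit 1 = 0)
position 2: 000 → 1  (bit 0 = 1)
bits b7..b0 = 11101001 = 233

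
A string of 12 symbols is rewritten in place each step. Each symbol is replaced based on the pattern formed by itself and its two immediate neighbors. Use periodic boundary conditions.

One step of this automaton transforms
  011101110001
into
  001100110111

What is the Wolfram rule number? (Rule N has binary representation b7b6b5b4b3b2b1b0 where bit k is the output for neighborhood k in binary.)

199

position 2: 111 → 1  (bit 7 = 1)
position 3: 110 → 1  (bit 6 = 1)
position 0: 101 → 0  (bit 5 = 0)
position 8: 100 → 0  (bit 4 = 0)
position 1: 011 → 0  (bit 3 = 0)
position 11: 010 → 1  (bit 2 = 1)
position 10: 001 → 1  (bit 1 = 1)
position 9: 000 → 1  (bit 0 = 1)
bits b7..b0 = 11000111 = 199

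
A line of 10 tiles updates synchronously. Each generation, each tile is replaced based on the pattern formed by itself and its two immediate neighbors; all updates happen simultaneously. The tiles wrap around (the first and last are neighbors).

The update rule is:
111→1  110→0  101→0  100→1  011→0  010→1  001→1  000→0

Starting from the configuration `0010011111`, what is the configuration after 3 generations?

1010101110

1111101110
0111000100
1010101110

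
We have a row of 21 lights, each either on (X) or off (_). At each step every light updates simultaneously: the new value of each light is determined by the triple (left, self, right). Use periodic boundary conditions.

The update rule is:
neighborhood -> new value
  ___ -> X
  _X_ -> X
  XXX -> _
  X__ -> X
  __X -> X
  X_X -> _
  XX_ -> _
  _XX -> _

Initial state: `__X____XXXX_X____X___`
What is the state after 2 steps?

XXXXXXX_____XXXXXXXXX
_______XXXXX_________

_______XXXXX_________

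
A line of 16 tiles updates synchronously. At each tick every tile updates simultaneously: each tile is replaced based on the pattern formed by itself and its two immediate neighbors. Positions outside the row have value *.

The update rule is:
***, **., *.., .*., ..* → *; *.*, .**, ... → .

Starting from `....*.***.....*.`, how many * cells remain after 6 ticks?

tick 1: *..**..***...**.
tick 2: ***.***.***.*.*.
tick 3: ***..**..**.*.*.
tick 4: *****.***.*.*.*.
tick 5: *****..**.*.*.*.
tick 6: *******.*.*.*.*.
count of *: 11

11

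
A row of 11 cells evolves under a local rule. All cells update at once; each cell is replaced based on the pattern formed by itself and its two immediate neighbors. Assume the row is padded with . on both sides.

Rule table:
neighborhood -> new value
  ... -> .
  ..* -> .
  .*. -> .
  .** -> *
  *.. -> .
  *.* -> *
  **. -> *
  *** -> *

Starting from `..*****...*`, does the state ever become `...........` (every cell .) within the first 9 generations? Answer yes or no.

no

generation 1: ..*****....
generation 2: ..*****....  (fixed point — unchanged through generation 9)
generation 9 is ..*****...., still not uniform .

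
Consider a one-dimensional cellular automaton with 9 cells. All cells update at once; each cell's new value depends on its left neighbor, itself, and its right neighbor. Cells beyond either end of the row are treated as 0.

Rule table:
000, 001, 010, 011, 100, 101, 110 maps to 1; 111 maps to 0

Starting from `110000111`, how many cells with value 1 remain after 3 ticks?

8

tick 1: 111111101
tick 2: 100000111
tick 3: 111111101
count of 1: 8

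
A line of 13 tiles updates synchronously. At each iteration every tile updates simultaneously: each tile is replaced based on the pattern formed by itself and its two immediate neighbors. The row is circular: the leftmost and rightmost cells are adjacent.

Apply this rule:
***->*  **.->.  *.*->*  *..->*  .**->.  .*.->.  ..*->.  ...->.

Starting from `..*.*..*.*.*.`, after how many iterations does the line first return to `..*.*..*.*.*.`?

13

iteration 1: ...*.*..*.*.*
iteration 2: *...*.*..*.*.
iteration 3: .*...*.*..*.*
iteration 4: *.*...*.*..*.
iteration 5: .*.*...*.*..*
iteration 6: *.*.*...*.*..
iteration 7: .*.*.*...*.*.
iteration 8: ..*.*.*...*.*
iteration 9: *..*.*.*...*.
iteration 10: .*..*.*.*...*
iteration 11: *.*..*.*.*...
iteration 12: .*.*..*.*.*..
iteration 13: ..*.*..*.*.*.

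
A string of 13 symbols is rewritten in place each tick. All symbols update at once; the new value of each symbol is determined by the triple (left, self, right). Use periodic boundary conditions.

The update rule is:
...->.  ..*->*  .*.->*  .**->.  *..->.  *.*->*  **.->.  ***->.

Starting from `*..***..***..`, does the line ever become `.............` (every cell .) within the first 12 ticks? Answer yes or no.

*.*....*....*
.**...**...*.
*....*....**.
*...**...*..*
...*....**.*.
..**...*..**.
.*....**.*...
**...*..**...
....**.*....*
...*..**...**
..**.*....*..
.*..**...**..
tick 12 is .*..**...**.., still not uniform .

no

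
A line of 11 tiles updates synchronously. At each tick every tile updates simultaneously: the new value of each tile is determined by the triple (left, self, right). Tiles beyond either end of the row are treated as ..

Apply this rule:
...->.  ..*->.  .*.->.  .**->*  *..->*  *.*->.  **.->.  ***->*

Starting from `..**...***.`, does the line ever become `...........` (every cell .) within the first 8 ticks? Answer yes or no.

yes

..*.*..**.*
.....*.*...
........*..
.........*.
..........*
...........
all cells are . at tick 6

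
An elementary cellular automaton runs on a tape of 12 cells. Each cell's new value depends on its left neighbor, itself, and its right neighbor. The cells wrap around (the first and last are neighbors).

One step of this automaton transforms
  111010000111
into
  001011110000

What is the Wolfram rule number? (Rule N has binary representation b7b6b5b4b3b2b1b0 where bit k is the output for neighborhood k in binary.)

85

position 0: 111 → 0  (bit 7 = 0)
position 2: 110 → 1  (bit 6 = 1)
position 3: 101 → 0  (bit 5 = 0)
position 5: 100 → 1  (bit 4 = 1)
position 9: 011 → 0  (bit 3 = 0)
position 4: 010 → 1  (bit 2 = 1)
position 8: 001 → 0  (bit 1 = 0)
position 6: 000 → 1  (bit 0 = 1)
bits b7..b0 = 01010101 = 85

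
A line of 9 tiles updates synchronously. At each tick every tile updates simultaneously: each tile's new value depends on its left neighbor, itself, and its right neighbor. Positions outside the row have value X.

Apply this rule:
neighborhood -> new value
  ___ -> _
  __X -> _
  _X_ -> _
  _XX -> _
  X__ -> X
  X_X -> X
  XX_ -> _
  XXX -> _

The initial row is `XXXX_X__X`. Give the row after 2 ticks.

X____X_X_

tick 1: ____X_X__
tick 2: X____X_X_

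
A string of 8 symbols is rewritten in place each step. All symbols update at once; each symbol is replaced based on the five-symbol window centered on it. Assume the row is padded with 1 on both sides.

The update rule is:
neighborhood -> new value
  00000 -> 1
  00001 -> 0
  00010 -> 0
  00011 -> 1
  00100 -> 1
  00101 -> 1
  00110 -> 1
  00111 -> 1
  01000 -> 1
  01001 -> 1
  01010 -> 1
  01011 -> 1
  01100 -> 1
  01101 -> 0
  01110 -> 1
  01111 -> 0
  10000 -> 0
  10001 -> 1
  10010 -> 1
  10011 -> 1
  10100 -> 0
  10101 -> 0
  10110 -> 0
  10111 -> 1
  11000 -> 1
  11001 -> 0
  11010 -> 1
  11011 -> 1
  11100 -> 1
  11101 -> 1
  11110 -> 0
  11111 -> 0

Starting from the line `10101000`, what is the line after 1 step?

11010111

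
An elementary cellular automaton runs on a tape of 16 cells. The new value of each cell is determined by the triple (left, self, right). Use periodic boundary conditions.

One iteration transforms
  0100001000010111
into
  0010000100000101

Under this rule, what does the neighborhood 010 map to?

0

At position 1 the neighborhood is 010; the next row has 0 there.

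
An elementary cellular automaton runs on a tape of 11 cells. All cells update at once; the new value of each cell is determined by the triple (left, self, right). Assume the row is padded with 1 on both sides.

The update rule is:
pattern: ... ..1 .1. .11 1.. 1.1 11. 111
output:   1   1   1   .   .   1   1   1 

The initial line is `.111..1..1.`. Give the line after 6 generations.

111111.11.1

generation 1: 1.11.11.111
generation 2: 11.11.11.11
generation 3: 111.11.11.1
generation 4: 1111.11.11.
generation 5: 11111.11.11
generation 6: 111111.11.1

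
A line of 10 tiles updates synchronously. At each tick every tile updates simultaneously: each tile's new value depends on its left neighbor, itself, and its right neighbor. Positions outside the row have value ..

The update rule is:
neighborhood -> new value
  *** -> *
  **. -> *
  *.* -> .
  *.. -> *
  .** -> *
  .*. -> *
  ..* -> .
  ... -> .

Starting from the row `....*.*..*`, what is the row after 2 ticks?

....*.**.*

....*.**.*
....*.**.*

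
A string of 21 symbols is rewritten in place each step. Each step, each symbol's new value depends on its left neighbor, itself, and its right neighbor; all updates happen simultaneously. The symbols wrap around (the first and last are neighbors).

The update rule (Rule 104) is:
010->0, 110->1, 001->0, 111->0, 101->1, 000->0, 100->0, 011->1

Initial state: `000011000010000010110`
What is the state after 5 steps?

000011000000000000000

000011000000000001110
000011000000000001010
000011000000000000100
000011000000000000000
000011000000000000000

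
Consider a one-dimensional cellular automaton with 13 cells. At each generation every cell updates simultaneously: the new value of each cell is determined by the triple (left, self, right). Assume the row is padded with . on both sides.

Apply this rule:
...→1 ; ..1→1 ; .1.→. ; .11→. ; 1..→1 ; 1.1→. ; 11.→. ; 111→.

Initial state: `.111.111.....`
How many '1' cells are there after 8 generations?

generation 1: 1.......11111
generation 2: .1111111.....
generation 3: 1.......11111  (repeats generation 1; period 2)
generation 8: .1111111.....
count of 1: 7

7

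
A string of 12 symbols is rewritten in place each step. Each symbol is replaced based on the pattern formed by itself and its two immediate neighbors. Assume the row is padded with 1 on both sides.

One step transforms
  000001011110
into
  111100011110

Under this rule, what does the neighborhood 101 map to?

At position 6 the neighborhood is 101; the next row has 0 there.

0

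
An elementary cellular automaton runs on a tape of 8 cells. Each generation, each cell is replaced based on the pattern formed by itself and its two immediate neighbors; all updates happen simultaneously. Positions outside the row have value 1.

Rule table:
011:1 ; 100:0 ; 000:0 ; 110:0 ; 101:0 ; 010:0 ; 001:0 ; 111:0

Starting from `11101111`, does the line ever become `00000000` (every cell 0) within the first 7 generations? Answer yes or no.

yes

generation 1: 00001000
generation 2: 00000000
all cells are 0 at generation 2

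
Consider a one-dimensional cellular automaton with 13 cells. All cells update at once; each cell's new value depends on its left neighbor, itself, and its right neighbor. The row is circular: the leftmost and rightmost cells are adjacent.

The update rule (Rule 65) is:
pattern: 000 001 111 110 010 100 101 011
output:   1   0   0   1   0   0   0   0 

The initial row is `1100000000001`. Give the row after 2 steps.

0000000000101

0101111111100
0000000000101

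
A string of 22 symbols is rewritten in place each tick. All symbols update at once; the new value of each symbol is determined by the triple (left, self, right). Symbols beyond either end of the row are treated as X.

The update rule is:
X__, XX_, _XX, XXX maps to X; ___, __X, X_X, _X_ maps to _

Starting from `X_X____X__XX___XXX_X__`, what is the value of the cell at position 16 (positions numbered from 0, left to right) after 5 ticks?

X__X____X_XXX__XXX__X_
XX__X_____XXXX_XXXX___
XXX__X____XXXX_XXXXX__
XXXX__X___XXXX_XXXXXX_
XXXXX__X__XXXX_XXXXXX_
position 16 holds X

X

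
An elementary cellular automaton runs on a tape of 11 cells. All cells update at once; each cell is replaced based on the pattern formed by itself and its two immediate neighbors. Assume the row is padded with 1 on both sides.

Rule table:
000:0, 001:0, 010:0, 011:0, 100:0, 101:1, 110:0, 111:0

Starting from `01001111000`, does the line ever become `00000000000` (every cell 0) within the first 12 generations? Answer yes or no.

yes

10000000000
00000000000
all cells are 0 at generation 2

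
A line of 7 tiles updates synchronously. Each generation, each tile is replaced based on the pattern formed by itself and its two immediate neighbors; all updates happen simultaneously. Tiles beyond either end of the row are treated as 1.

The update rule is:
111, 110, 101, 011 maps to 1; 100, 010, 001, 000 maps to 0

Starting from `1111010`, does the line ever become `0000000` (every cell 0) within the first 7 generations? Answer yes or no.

no

1111101
1111111
1111111  (fixed point — unchanged through generation 7)
generation 7 is 1111111, still not uniform 0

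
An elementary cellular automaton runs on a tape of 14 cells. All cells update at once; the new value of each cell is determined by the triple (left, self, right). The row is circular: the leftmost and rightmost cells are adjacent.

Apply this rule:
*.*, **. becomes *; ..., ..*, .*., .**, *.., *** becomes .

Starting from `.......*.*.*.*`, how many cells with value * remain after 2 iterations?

iteration 1: ........*.*.*.
iteration 2: .........*.*..
count of *: 2

2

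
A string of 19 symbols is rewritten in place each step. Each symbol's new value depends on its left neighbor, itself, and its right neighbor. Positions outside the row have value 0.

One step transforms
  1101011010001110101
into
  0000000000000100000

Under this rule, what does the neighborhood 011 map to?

0

At position 0 the neighborhood is 011; the next row has 0 there.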